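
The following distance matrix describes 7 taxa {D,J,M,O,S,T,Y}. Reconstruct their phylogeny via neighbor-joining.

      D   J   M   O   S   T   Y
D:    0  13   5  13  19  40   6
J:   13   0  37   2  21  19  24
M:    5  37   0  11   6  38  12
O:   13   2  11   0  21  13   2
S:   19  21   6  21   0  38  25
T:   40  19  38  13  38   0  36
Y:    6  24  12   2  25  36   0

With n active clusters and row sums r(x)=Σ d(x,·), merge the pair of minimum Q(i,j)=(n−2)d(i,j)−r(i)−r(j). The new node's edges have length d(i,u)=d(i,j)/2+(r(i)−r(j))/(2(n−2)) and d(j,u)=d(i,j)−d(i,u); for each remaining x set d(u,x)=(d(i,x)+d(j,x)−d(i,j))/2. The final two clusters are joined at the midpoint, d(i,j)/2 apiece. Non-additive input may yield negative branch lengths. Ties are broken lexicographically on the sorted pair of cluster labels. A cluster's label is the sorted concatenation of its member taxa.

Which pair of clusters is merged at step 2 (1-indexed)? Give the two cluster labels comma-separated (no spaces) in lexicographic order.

step 1: merge (M,S) at d=6, Q=-209; branch lengths M→9/10, S→51/10; new cluster MS
  updated: d(D,MS)=9, d(J,MS)=26, d(MS,O)=13, d(MS,T)=35, d(MS,Y)=31/2
step 2: merge (J,T) at d=19, Q=-151; branch lengths J→17/8, T→135/8; new cluster JT
  updated: d(D,JT)=17, d(JT,MS)=21, d(JT,O)=-2, d(JT,Y)=41/2
step 3: merge (JT,O) at d=-2, Q=-177/2; branch lengths JT→49/12, O→-73/12; new cluster JOT
  updated: d(D,JOT)=16, d(JOT,MS)=18, d(JOT,Y)=49/4
step 4: merge (D,MS) at d=9, Q=-111/2; branch lengths D→13/8, MS→59/8; new cluster DMS
  updated: d(DMS,JOT)=25/2, d(DMS,Y)=25/4
step 5: merge (DMS,JOT) at d=25/2, Q=-31; branch lengths DMS→13/4, JOT→37/4; new cluster DJMOST
  updated: d(DJMOST,Y)=3
step 6: merge (DJMOST,Y) at d=3; branch lengths DJMOST→3/2, Y→3/2; new cluster DJMOSTY
final tree: (((D:13/8,(M:9/10,S:51/10):59/8):13/4,((J:17/8,T:135/8):49/12,O:-73/12):37/4):3/2,Y:3/2)
total length: 95/2

J,T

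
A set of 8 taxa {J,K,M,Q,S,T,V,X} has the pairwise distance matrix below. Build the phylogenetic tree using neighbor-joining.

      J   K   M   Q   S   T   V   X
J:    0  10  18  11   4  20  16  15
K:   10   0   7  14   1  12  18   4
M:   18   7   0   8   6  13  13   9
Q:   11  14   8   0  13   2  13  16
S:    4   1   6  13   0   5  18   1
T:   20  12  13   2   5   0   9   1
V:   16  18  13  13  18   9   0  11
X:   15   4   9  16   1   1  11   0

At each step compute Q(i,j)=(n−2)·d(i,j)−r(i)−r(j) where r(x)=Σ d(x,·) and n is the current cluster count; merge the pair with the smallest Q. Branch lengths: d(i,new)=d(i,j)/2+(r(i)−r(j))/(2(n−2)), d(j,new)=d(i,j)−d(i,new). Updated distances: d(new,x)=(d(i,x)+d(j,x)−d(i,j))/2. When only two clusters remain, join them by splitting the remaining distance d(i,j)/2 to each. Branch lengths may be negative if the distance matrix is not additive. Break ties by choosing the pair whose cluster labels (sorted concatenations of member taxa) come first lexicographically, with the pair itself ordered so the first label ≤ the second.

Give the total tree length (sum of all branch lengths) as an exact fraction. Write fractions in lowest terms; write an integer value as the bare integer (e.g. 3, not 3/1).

iteration 1: select Q,T (d=2, Q=-127); attach at lengths (9/4, -1/4); label the merged cluster QT
  updated: d(J,QT)=29/2, d(K,QT)=12, d(M,QT)=19/2, d(QT,S)=8, d(QT,V)=10, d(QT,X)=15/2
iteration 2: select QT,V (d=10, Q=-195/2); attach at lengths (51/20, 149/20); label the merged cluster QTV
  updated: d(J,QTV)=41/4, d(K,QTV)=10, d(M,QTV)=25/4, d(QTV,S)=8, d(QTV,X)=17/4
iteration 3: select J,S (d=4, Q=-245/4); attach at lengths (213/32, -85/32); label the merged cluster JS
  updated: d(JS,K)=7/2, d(JS,M)=10, d(JS,QTV)=57/8, d(JS,X)=6
iteration 4: select M,QTV (d=25/4, Q=-329/8); attach at lengths (187/48, 113/48); label the merged cluster MQTV
  updated: d(JS,MQTV)=87/16, d(K,MQTV)=43/8, d(MQTV,X)=7/2
iteration 5: select JS,K (d=7/2, Q=-333/16); attach at lengths (145/64, 79/64); label the merged cluster JKS
  updated: d(JKS,MQTV)=117/32, d(JKS,X)=13/4
iteration 6: select JKS,MQTV (d=117/32, Q=-333/32); attach at lengths (109/64, 125/64); label the merged cluster JKMQSTV
  updated: d(JKMQSTV,X)=99/64
iteration 7: select JKMQSTV,X (d=99/64); attach at lengths (99/128, 99/128); label the merged cluster JKMQSTVX
final tree: ((((J:213/32,S:-85/32):145/64,K:79/64):109/64,(M:187/48,((Q:9/4,T:-1/4):51/20,V:149/20):113/48):125/64):99/128,X:99/128)
total length: 1981/64

1981/64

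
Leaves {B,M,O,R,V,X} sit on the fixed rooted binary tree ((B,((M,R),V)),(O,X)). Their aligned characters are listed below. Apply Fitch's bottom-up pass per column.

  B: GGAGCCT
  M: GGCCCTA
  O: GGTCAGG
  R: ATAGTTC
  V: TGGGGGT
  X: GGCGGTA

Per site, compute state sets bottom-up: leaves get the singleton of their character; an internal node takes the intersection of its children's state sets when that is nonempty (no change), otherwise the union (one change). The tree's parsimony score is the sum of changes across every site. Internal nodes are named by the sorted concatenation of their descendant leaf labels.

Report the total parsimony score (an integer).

20

[col 0] MR: children M:{G}, R:{A} ∪→ {A,G}; cost 1
[col 0] MRV: children MR:{A,G}, V:{T} ∪→ {A,G,T}; cost 1
[col 0] BMRV: children B:{G}, MRV:{A,G,T} ∩→ {G}; cost 0
[col 0] OX: children O:{G}, X:{G} ∩→ {G}; cost 0
[col 0] BMORVX: children BMRV:{G}, OX:{G} ∩→ {G}; cost 0
[col 1] MR: children M:{G}, R:{T} ∪→ {G,T}; cost 1
[col 1] MRV: children MR:{G,T}, V:{G} ∩→ {G}; cost 0
[col 1] BMRV: children B:{G}, MRV:{G} ∩→ {G}; cost 0
[col 1] OX: children O:{G}, X:{G} ∩→ {G}; cost 0
[col 1] BMORVX: children BMRV:{G}, OX:{G} ∩→ {G}; cost 0
[col 2] MR: children M:{C}, R:{A} ∪→ {A,C}; cost 1
[col 2] MRV: children MR:{A,C}, V:{G} ∪→ {A,C,G}; cost 1
[col 2] BMRV: children B:{A}, MRV:{A,C,G} ∩→ {A}; cost 0
[col 2] OX: children O:{T}, X:{C} ∪→ {C,T}; cost 1
[col 2] BMORVX: children BMRV:{A}, OX:{C,T} ∪→ {A,C,T}; cost 1
[col 3] MR: children M:{C}, R:{G} ∪→ {C,G}; cost 1
[col 3] MRV: children MR:{C,G}, V:{G} ∩→ {G}; cost 0
[col 3] BMRV: children B:{G}, MRV:{G} ∩→ {G}; cost 0
[col 3] OX: children O:{C}, X:{G} ∪→ {C,G}; cost 1
[col 3] BMORVX: children BMRV:{G}, OX:{C,G} ∩→ {G}; cost 0
[col 4] MR: children M:{C}, R:{T} ∪→ {C,T}; cost 1
[col 4] MRV: children MR:{C,T}, V:{G} ∪→ {C,G,T}; cost 1
[col 4] BMRV: children B:{C}, MRV:{C,G,T} ∩→ {C}; cost 0
[col 4] OX: children O:{A}, X:{G} ∪→ {A,G}; cost 1
[col 4] BMORVX: children BMRV:{C}, OX:{A,G} ∪→ {A,C,G}; cost 1
[col 5] MR: children M:{T}, R:{T} ∩→ {T}; cost 0
[col 5] MRV: children MR:{T}, V:{G} ∪→ {G,T}; cost 1
[col 5] BMRV: children B:{C}, MRV:{G,T} ∪→ {C,G,T}; cost 1
[col 5] OX: children O:{G}, X:{T} ∪→ {G,T}; cost 1
[col 5] BMORVX: children BMRV:{C,G,T}, OX:{G,T} ∩→ {G,T}; cost 0
[col 6] MR: children M:{A}, R:{C} ∪→ {A,C}; cost 1
[col 6] MRV: children MR:{A,C}, V:{T} ∪→ {A,C,T}; cost 1
[col 6] BMRV: children B:{T}, MRV:{A,C,T} ∩→ {T}; cost 0
[col 6] OX: children O:{G}, X:{A} ∪→ {A,G}; cost 1
[col 6] BMORVX: children BMRV:{T}, OX:{A,G} ∪→ {A,G,T}; cost 1
per-site changes: [2, 1, 4, 2, 4, 3, 4]; total = 20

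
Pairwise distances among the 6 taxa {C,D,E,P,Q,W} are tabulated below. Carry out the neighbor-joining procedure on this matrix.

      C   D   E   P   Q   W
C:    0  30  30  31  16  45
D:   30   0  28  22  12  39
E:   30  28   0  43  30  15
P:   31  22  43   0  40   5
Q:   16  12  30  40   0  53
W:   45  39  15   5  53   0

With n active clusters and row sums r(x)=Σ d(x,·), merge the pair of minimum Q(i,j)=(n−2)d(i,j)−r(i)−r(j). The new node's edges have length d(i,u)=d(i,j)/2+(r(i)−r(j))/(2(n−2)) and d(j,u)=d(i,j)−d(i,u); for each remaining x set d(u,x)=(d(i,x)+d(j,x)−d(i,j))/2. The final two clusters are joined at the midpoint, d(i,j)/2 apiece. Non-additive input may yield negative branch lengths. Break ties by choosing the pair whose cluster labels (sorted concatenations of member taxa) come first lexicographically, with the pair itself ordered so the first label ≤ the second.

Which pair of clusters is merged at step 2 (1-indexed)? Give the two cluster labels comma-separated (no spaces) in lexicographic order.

E,PW

step 1: merge (P,W) at d=5, Q=-278; branch lengths P→1/2, W→9/2; new cluster PW
  updated: d(C,PW)=71/2, d(D,PW)=28, d(E,PW)=53/2, d(PW,Q)=44
step 2: merge (E,PW) at d=53/2, Q=-169; branch lengths E→10, PW→33/2; new cluster EPW
  updated: d(C,EPW)=39/2, d(D,EPW)=59/4, d(EPW,Q)=95/4
step 3: merge (C,Q) at d=16, Q=-341/4; branch lengths C→183/16, Q→73/16; new cluster CQ
  updated: d(CQ,D)=13, d(CQ,EPW)=109/8
step 4: merge (CQ,D) at d=13, Q=-331/8; branch lengths CQ→95/16, D→113/16; new cluster CDQ
  updated: d(CDQ,EPW)=123/16
step 5: merge (CDQ,EPW) at d=123/16; branch lengths CDQ→123/32, EPW→123/32; new cluster CDEPQW
final tree: (((C:183/16,Q:73/16):95/16,D:113/16):123/32,(E:10,(P:1/2,W:9/2):33/2):123/32)
total length: 1091/16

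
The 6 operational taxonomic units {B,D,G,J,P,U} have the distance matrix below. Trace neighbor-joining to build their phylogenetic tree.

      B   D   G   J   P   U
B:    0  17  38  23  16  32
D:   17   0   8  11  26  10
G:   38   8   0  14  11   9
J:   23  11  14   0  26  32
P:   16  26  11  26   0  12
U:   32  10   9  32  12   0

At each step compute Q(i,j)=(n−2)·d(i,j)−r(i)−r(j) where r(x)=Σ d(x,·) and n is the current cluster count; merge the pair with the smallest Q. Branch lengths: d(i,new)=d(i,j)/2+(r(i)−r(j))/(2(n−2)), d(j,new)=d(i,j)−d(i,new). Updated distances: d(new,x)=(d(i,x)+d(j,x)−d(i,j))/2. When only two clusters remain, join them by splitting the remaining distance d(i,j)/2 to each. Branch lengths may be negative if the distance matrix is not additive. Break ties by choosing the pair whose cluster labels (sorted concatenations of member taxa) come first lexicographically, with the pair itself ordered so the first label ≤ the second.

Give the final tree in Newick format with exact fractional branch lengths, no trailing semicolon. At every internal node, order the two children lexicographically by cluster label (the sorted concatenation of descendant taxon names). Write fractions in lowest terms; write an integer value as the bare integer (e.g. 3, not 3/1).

((((B:99/8,P:29/8):111/16,J:153/16):47/16,D:17/16):55/32,(G:19/12,U:89/12):55/32)

1. join B+P (d=16, Q=-153) ⇒ BP; edges |B|=99/8, |P|=29/8
  updated: d(BP,D)=27/2, d(BP,G)=33/2, d(BP,J)=33/2, d(BP,U)=14
2. join G+U (d=9, Q=-171/2) ⇒ GU; edges |G|=19/12, |U|=89/12
  updated: d(BP,GU)=43/4, d(D,GU)=9/2, d(GU,J)=37/2
3. join BP+J (d=33/2, Q=-215/4) ⇒ BJP; edges |BP|=111/16, |J|=153/16
  updated: d(BJP,D)=4, d(BJP,GU)=51/8
4. join BJP+D (d=4, Q=-119/8) ⇒ BDJP; edges |BJP|=47/16, |D|=17/16
  updated: d(BDJP,GU)=55/16
5. join BDJP+GU (d=55/16) ⇒ BDGJPU; edges |BDJP|=55/32, |GU|=55/32
final tree: ((((B:99/8,P:29/8):111/16,J:153/16):47/16,D:17/16):55/32,(G:19/12,U:89/12):55/32)
total length: 783/16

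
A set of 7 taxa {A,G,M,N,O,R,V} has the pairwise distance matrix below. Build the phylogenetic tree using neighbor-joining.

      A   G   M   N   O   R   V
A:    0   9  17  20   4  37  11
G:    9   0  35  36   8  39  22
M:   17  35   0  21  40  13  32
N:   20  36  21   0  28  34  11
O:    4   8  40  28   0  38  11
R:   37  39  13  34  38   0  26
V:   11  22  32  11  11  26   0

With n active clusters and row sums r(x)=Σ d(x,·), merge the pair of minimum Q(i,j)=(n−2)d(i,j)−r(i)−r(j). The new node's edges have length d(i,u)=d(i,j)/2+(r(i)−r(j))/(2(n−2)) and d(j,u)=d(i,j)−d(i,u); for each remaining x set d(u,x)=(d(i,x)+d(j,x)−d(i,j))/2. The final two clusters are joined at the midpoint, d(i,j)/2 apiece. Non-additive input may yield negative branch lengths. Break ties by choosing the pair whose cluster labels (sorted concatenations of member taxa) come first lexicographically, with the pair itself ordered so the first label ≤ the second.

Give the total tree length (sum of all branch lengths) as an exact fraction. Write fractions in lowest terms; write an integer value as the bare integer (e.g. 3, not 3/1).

59

1. join M+R (d=13, Q=-280) ⇒ MR; edges |M|=18/5, |R|=47/5
  updated: d(A,MR)=41/2, d(G,MR)=61/2, d(MR,N)=21, d(MR,O)=65/2, d(MR,V)=45/2
2. join MR+N (d=21, Q=-159) ⇒ MNR; edges |MR|=95/8, |N|=73/8
  updated: d(A,MNR)=39/4, d(G,MNR)=91/4, d(MNR,O)=79/4, d(MNR,V)=25/4
3. join MNR+V (d=25/4, Q=-90) ⇒ MNRV; edges |MNR|=9/2, |V|=7/4
  updated: d(A,MNRV)=29/4, d(G,MNRV)=77/4, d(MNRV,O)=49/4
4. join A+MNRV (d=29/4, Q=-89/2) ⇒ AMNRV; edges |A|=-1, |MNRV|=33/4
  updated: d(AMNRV,G)=21/2, d(AMNRV,O)=9/2
5. join AMNRV+G (d=21/2, Q=-23) ⇒ AGMNRV; edges |AMNRV|=7/2, |G|=7
  updated: d(AGMNRV,O)=1
6. join AGMNRV+O (d=1) ⇒ AGMNORV; edges |AGMNRV|=1/2, |O|=1/2
final tree: (((A:-1,(((M:18/5,R:47/5):95/8,N:73/8):9/2,V:7/4):33/4):7/2,G:7):1/2,O:1/2)
total length: 59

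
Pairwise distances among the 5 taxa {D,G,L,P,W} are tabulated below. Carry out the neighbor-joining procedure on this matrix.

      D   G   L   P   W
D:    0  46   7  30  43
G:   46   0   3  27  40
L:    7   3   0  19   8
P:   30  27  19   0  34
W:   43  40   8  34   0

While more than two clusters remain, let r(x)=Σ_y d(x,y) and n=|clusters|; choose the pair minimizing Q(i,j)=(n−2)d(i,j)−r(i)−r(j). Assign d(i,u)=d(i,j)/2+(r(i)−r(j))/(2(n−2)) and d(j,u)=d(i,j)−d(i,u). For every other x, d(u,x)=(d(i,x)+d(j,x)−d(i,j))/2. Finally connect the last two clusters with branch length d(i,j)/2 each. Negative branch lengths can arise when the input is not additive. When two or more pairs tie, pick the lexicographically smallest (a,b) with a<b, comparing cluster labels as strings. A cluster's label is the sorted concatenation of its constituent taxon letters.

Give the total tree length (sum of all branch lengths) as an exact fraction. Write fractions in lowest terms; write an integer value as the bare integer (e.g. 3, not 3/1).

step 1: merge (D,P) at d=30, Q=-146; branch lengths D→53/3, P→37/3; new cluster DP
  updated: d(DP,G)=43/2, d(DP,L)=-2, d(DP,W)=47/2
step 2: merge (DP,W) at d=47/2, Q=-135/2; branch lengths DP→37/8, W→151/8; new cluster DPW
  updated: d(DPW,G)=19, d(DPW,L)=-35/4
step 3: merge (DPW,G) at d=19, Q=-53/4; branch lengths DPW→29/8, G→123/8; new cluster DGPW
  updated: d(DGPW,L)=-99/8
step 4: merge (DGPW,L) at d=-99/8; branch lengths DGPW→-99/16, L→-99/16; new cluster DGLPW
final tree: ((((D:53/3,P:37/3):37/8,W:151/8):29/8,G:123/8):-99/16,L:-99/16)
total length: 481/8

481/8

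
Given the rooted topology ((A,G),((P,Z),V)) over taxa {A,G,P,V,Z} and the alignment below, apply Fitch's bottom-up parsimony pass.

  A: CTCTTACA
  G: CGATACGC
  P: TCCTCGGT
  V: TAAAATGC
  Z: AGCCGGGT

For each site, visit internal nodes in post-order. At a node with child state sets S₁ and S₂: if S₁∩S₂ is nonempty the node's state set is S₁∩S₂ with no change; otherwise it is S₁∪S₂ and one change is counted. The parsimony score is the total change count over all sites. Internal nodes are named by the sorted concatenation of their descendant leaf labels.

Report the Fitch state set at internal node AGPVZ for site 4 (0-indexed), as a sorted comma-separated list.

A

site 0, node AG: A={C} ∩ G={C} → {C} (+0)
site 0, node PZ: P={T} ∪ Z={A} → {A,T} (+1)
site 0, node PVZ: PZ={A,T} ∩ V={T} → {T} (+0)
site 0, node AGPVZ: AG={C} ∪ PVZ={T} → {C,T} (+1)
site 1, node AG: A={T} ∪ G={G} → {G,T} (+1)
site 1, node PZ: P={C} ∪ Z={G} → {C,G} (+1)
site 1, node PVZ: PZ={C,G} ∪ V={A} → {A,C,G} (+1)
site 1, node AGPVZ: AG={G,T} ∩ PVZ={A,C,G} → {G} (+0)
site 2, node AG: A={C} ∪ G={A} → {A,C} (+1)
site 2, node PZ: P={C} ∩ Z={C} → {C} (+0)
site 2, node PVZ: PZ={C} ∪ V={A} → {A,C} (+1)
site 2, node AGPVZ: AG={A,C} ∩ PVZ={A,C} → {A,C} (+0)
site 3, node AG: A={T} ∩ G={T} → {T} (+0)
site 3, node PZ: P={T} ∪ Z={C} → {C,T} (+1)
site 3, node PVZ: PZ={C,T} ∪ V={A} → {A,C,T} (+1)
site 3, node AGPVZ: AG={T} ∩ PVZ={A,C,T} → {T} (+0)
site 4, node AG: A={T} ∪ G={A} → {A,T} (+1)
site 4, node PZ: P={C} ∪ Z={G} → {C,G} (+1)
site 4, node PVZ: PZ={C,G} ∪ V={A} → {A,C,G} (+1)
site 4, node AGPVZ: AG={A,T} ∩ PVZ={A,C,G} → {A} (+0)
site 5, node AG: A={A} ∪ G={C} → {A,C} (+1)
site 5, node PZ: P={G} ∩ Z={G} → {G} (+0)
site 5, node PVZ: PZ={G} ∪ V={T} → {G,T} (+1)
site 5, node AGPVZ: AG={A,C} ∪ PVZ={G,T} → {A,C,G,T} (+1)
site 6, node AG: A={C} ∪ G={G} → {C,G} (+1)
site 6, node PZ: P={G} ∩ Z={G} → {G} (+0)
site 6, node PVZ: PZ={G} ∩ V={G} → {G} (+0)
site 6, node AGPVZ: AG={C,G} ∩ PVZ={G} → {G} (+0)
site 7, node AG: A={A} ∪ G={C} → {A,C} (+1)
site 7, node PZ: P={T} ∩ Z={T} → {T} (+0)
site 7, node PVZ: PZ={T} ∪ V={C} → {C,T} (+1)
site 7, node AGPVZ: AG={A,C} ∩ PVZ={C,T} → {C} (+0)
per-site changes: [2, 3, 2, 2, 3, 3, 1, 2]; total = 18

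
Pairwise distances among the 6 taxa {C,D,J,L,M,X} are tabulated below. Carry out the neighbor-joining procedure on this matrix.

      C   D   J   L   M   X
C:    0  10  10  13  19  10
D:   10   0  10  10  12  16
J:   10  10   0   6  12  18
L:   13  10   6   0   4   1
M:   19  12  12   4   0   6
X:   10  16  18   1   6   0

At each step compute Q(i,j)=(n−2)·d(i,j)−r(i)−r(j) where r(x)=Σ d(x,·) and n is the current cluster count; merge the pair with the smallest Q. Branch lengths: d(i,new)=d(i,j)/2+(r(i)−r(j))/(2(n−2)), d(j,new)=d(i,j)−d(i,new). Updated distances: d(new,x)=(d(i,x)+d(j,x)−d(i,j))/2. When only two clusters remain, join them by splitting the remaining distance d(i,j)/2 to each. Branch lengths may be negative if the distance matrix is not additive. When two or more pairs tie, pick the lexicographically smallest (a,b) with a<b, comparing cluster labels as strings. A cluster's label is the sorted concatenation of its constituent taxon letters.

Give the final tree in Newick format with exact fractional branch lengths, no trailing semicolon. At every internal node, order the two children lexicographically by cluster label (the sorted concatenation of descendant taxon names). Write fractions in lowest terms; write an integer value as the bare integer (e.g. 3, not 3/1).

iteration 1: select L,X (d=1, Q=-81); attach at lengths (-13/8, 21/8); label the merged cluster LX
  updated: d(C,LX)=11, d(D,LX)=25/2, d(J,LX)=23/2, d(LX,M)=9/2
iteration 2: select LX,M (d=9/2, Q=-147/2); attach at lengths (11/12, 43/12); label the merged cluster LMX
  updated: d(C,LMX)=51/4, d(D,LMX)=10, d(J,LMX)=19/2
iteration 3: select C,D (d=10, Q=-171/4); attach at lengths (91/16, 69/16); label the merged cluster CD
  updated: d(CD,J)=5, d(CD,LMX)=51/8
iteration 4: select CD,J (d=5, Q=-167/8); attach at lengths (15/16, 65/16); label the merged cluster CDJ
  updated: d(CDJ,LMX)=87/16
iteration 5: select CDJ,LMX (d=87/16); attach at lengths (87/32, 87/32); label the merged cluster CDJLMX
final tree: (((C:91/16,D:69/16):15/16,J:65/16):87/32,((L:-13/8,X:21/8):11/12,M:43/12):87/32)
total length: 415/16

(((C:91/16,D:69/16):15/16,J:65/16):87/32,((L:-13/8,X:21/8):11/12,M:43/12):87/32)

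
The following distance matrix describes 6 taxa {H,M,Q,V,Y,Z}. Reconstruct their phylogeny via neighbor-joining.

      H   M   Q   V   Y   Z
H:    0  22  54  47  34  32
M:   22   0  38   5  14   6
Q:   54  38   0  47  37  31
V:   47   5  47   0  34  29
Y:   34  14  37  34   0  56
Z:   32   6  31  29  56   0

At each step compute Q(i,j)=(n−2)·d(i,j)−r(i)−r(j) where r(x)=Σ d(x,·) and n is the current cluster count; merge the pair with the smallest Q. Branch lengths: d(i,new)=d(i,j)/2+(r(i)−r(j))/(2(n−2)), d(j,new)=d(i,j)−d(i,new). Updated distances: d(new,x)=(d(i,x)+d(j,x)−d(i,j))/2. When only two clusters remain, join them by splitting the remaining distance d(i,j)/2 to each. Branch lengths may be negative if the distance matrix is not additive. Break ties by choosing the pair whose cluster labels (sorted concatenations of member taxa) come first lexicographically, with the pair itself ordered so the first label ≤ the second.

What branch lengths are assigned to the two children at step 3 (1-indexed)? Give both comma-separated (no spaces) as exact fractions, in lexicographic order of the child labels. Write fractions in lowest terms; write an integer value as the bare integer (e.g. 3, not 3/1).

step 1: merge (Q,Z) at d=31, Q=-237; branch lengths Q→177/8, Z→71/8; new cluster QZ
  updated: d(H,QZ)=55/2, d(M,QZ)=13/2, d(QZ,V)=45/2, d(QZ,Y)=31
step 2: merge (H,Y) at d=34, Q=-283/2; branch lengths H→239/12, Y→169/12; new cluster HY
  updated: d(HY,M)=1, d(HY,QZ)=49/4, d(HY,V)=47/2
step 3: merge (HY,QZ) at d=49/4, Q=-107/2; branch lengths HY→5, QZ→29/4; new cluster HQYZ
  updated: d(HQYZ,M)=-19/8, d(HQYZ,V)=135/8
step 4: merge (HQYZ,M) at d=-19/8, Q=-39/2; branch lengths HQYZ→19/4, M→-57/8; new cluster HMQYZ
  updated: d(HMQYZ,V)=97/8
step 5: merge (HMQYZ,V) at d=97/8; branch lengths HMQYZ→97/16, V→97/16; new cluster HMQVYZ
final tree: ((((H:239/12,Y:169/12):5,(Q:177/8,Z:71/8):29/4):19/4,M:-57/8):97/16,V:97/16)
total length: 87

5,29/4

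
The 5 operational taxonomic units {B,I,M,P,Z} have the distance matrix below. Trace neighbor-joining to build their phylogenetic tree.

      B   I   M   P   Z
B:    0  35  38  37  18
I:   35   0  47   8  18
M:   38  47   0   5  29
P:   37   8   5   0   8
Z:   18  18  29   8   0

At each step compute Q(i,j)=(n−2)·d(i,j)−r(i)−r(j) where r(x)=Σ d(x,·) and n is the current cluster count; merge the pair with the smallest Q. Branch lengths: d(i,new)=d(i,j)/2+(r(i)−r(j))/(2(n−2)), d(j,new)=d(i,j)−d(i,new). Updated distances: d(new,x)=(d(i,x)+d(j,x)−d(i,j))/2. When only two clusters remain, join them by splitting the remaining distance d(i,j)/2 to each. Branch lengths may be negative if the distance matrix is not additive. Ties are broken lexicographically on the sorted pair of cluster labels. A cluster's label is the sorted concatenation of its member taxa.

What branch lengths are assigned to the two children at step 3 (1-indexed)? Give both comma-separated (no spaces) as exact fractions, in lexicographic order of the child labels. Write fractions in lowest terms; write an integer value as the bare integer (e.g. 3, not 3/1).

9/2,13

step 1: merge (M,P) at d=5, Q=-162; branch lengths M→38/3, P→-23/3; new cluster MP
  updated: d(B,MP)=35, d(I,MP)=25, d(MP,Z)=16
step 2: merge (B,Z) at d=18, Q=-104; branch lengths B→18, Z→0; new cluster BZ
  updated: d(BZ,I)=35/2, d(BZ,MP)=33/2
step 3: merge (BZ,I) at d=35/2, Q=-59; branch lengths BZ→9/2, I→13; new cluster BIZ
  updated: d(BIZ,MP)=12
step 4: merge (BIZ,MP) at d=12; branch lengths BIZ→6, MP→6; new cluster BIMPZ
final tree: (((B:18,Z:0):9/2,I:13):6,(M:38/3,P:-23/3):6)
total length: 105/2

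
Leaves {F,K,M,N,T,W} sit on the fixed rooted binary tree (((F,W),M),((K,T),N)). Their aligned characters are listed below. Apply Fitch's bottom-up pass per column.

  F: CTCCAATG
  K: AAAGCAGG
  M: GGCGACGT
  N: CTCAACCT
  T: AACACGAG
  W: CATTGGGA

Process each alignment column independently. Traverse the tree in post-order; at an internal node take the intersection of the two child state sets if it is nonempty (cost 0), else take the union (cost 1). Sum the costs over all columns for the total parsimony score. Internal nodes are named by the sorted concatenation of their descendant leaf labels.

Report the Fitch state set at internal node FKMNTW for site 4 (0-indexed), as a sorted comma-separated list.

FW@0: {C} ∩ {C} = {C} (intersection, +0)
FMW@0: {C} ∪ {G} = {C,G} (union, +1)
KT@0: {A} ∩ {A} = {A} (intersection, +0)
KNT@0: {A} ∪ {C} = {A,C} (union, +1)
FKMNTW@0: {C,G} ∩ {A,C} = {C} (intersection, +0)
FW@1: {T} ∪ {A} = {A,T} (union, +1)
FMW@1: {A,T} ∪ {G} = {A,G,T} (union, +1)
KT@1: {A} ∩ {A} = {A} (intersection, +0)
KNT@1: {A} ∪ {T} = {A,T} (union, +1)
FKMNTW@1: {A,G,T} ∩ {A,T} = {A,T} (intersection, +0)
FW@2: {C} ∪ {T} = {C,T} (union, +1)
FMW@2: {C,T} ∩ {C} = {C} (intersection, +0)
KT@2: {A} ∪ {C} = {A,C} (union, +1)
KNT@2: {A,C} ∩ {C} = {C} (intersection, +0)
FKMNTW@2: {C} ∩ {C} = {C} (intersection, +0)
FW@3: {C} ∪ {T} = {C,T} (union, +1)
FMW@3: {C,T} ∪ {G} = {C,G,T} (union, +1)
KT@3: {G} ∪ {A} = {A,G} (union, +1)
KNT@3: {A,G} ∩ {A} = {A} (intersection, +0)
FKMNTW@3: {C,G,T} ∪ {A} = {A,C,G,T} (union, +1)
FW@4: {A} ∪ {G} = {A,G} (union, +1)
FMW@4: {A,G} ∩ {A} = {A} (intersection, +0)
KT@4: {C} ∩ {C} = {C} (intersection, +0)
KNT@4: {C} ∪ {A} = {A,C} (union, +1)
FKMNTW@4: {A} ∩ {A,C} = {A} (intersection, +0)
FW@5: {A} ∪ {G} = {A,G} (union, +1)
FMW@5: {A,G} ∪ {C} = {A,C,G} (union, +1)
KT@5: {A} ∪ {G} = {A,G} (union, +1)
KNT@5: {A,G} ∪ {C} = {A,C,G} (union, +1)
FKMNTW@5: {A,C,G} ∩ {A,C,G} = {A,C,G} (intersection, +0)
FW@6: {T} ∪ {G} = {G,T} (union, +1)
FMW@6: {G,T} ∩ {G} = {G} (intersection, +0)
KT@6: {G} ∪ {A} = {A,G} (union, +1)
KNT@6: {A,G} ∪ {C} = {A,C,G} (union, +1)
FKMNTW@6: {G} ∩ {A,C,G} = {G} (intersection, +0)
FW@7: {G} ∪ {A} = {A,G} (union, +1)
FMW@7: {A,G} ∪ {T} = {A,G,T} (union, +1)
KT@7: {G} ∩ {G} = {G} (intersection, +0)
KNT@7: {G} ∪ {T} = {G,T} (union, +1)
FKMNTW@7: {A,G,T} ∩ {G,T} = {G,T} (intersection, +0)
per-site changes: [2, 3, 2, 4, 2, 4, 3, 3]; total = 23

A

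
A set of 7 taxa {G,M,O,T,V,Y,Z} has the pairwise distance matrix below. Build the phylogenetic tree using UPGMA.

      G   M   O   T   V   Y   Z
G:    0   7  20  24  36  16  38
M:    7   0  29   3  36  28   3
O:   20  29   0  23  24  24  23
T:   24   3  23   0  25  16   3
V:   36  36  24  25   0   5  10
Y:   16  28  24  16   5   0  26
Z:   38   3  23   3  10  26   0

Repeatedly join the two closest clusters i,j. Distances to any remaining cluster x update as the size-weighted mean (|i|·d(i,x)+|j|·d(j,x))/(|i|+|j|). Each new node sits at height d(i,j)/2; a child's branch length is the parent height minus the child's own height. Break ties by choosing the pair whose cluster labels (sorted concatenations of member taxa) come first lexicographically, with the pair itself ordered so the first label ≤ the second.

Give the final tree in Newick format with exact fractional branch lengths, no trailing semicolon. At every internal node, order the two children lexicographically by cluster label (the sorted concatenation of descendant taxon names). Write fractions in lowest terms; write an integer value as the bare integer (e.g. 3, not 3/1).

1. join M+T (d=3) ⇒ MT; edges |M|=3/2, |T|=3/2
  updated: d(G,MT)=31/2, d(MT,O)=26, d(MT,V)=61/2, d(MT,Y)=22, d(MT,Z)=3
2. join MT+Z (d=3) ⇒ MTZ; edges |MT|=0, |Z|=3/2
  updated: d(G,MTZ)=23, d(MTZ,O)=25, d(MTZ,V)=71/3, d(MTZ,Y)=70/3
3. join V+Y (d=5) ⇒ VY; edges |V|=5/2, |Y|=5/2
  updated: d(G,VY)=26, d(MTZ,VY)=47/2, d(O,VY)=24
4. join G+O (d=20) ⇒ GO; edges |G|=10, |O|=10
  updated: d(GO,MTZ)=24, d(GO,VY)=25
5. join MTZ+VY (d=47/2) ⇒ MTVYZ; edges |MTZ|=41/4, |VY|=37/4
  updated: d(GO,MTVYZ)=122/5
6. join GO+MTVYZ (d=122/5) ⇒ GMOTVYZ; edges |GO|=11/5, |MTVYZ|=9/20
final tree: ((G:10,O:10):11/5,(((M:3/2,T:3/2):0,Z:3/2):41/4,(V:5/2,Y:5/2):37/4):9/20)
total length: 1033/20

((G:10,O:10):11/5,(((M:3/2,T:3/2):0,Z:3/2):41/4,(V:5/2,Y:5/2):37/4):9/20)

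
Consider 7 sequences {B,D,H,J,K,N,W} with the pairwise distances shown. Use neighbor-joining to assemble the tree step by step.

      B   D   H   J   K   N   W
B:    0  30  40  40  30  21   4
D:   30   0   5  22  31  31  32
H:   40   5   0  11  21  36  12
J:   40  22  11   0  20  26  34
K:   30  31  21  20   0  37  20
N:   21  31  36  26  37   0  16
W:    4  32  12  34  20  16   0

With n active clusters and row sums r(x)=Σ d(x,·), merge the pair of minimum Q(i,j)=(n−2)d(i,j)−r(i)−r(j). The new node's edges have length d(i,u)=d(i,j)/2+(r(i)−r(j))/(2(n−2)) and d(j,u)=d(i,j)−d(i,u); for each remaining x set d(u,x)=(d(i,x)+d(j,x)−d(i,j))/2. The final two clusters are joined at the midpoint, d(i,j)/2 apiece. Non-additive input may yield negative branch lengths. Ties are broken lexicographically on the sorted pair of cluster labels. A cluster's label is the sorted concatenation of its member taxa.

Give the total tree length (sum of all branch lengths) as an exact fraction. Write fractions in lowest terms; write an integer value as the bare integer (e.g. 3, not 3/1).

517/8

step 1: merge (B,W) at d=4, Q=-263; branch lengths B→67/10, W→-27/10; new cluster BW
  updated: d(BW,D)=29, d(BW,H)=24, d(BW,J)=35, d(BW,K)=23, d(BW,N)=33/2
step 2: merge (BW,N) at d=33/2, Q=-208; branch lengths BW→47/8, N→85/8; new cluster BNW
  updated: d(BNW,D)=87/4, d(BNW,H)=87/4, d(BNW,J)=89/4, d(BNW,K)=87/4
step 3: merge (D,H) at d=5, Q=-247/2; branch lengths D→6, H→-1; new cluster DH
  updated: d(BNW,DH)=77/4, d(DH,J)=14, d(DH,K)=47/2
step 4: merge (BNW,K) at d=87/4, Q=-85; branch lengths BNW→83/8, K→91/8; new cluster BKNW
  updated: d(BKNW,DH)=21/2, d(BKNW,J)=41/4
step 5: merge (BKNW,DH) at d=21/2, Q=-139/4; branch lengths BKNW→27/8, DH→57/8; new cluster BDHKNW
  updated: d(BDHKNW,J)=55/8
step 6: merge (BDHKNW,J) at d=55/8; branch lengths BDHKNW→55/16, J→55/16; new cluster BDHJKNW
final tree: (((((B:67/10,W:-27/10):47/8,N:85/8):83/8,K:91/8):27/8,(D:6,H:-1):57/8):55/16,J:55/16)
total length: 517/8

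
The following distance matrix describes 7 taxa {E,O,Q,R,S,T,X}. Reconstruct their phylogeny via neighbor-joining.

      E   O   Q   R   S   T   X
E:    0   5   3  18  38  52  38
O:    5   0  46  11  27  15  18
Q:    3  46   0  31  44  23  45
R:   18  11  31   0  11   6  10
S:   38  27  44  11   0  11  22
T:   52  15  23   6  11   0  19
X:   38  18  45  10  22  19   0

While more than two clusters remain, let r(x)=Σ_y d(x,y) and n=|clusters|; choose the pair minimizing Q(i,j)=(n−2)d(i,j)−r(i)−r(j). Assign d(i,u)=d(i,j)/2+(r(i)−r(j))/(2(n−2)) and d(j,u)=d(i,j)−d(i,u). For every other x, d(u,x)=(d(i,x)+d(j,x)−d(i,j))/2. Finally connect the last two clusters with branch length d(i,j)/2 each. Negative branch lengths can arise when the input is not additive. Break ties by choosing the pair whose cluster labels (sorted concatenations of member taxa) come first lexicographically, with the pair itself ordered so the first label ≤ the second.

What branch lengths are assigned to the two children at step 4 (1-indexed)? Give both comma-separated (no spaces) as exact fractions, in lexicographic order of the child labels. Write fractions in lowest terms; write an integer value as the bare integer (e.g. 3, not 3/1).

207/32,-47/32

iteration 1: select E,Q (d=3, Q=-331); attach at lengths (-23/10, 53/10); label the merged cluster EQ
  updated: d(EQ,O)=24, d(EQ,R)=23, d(EQ,S)=79/2, d(EQ,T)=36, d(EQ,X)=40
iteration 2: select EQ,O (d=24, Q=-323/2); attach at lengths (327/16, 57/16); label the merged cluster EOQ
  updated: d(EOQ,R)=5, d(EOQ,S)=85/4, d(EOQ,T)=27/2, d(EOQ,X)=17
iteration 3: select S,T (d=11, Q=-327/4); attach at lengths (65/8, 23/8); label the merged cluster ST
  updated: d(EOQ,ST)=95/8, d(R,ST)=3, d(ST,X)=15
iteration 4: select EOQ,R (d=5, Q=-335/8); attach at lengths (207/32, -47/32); label the merged cluster EOQR
  updated: d(EOQR,ST)=79/16, d(EOQR,X)=11
iteration 5: select EOQR,ST (d=79/16, Q=-495/16); attach at lengths (15/32, 143/32); label the merged cluster EOQRST
  updated: d(EOQRST,X)=337/32
iteration 6: select EOQRST,X (d=337/32); attach at lengths (337/64, 337/64); label the merged cluster EOQRSTX
final tree: (((((E:-23/10,Q:53/10):327/16,O:57/16):207/32,R:-47/32):15/32,(S:65/8,T:23/8):143/32):337/64,X:337/64)
total length: 1871/32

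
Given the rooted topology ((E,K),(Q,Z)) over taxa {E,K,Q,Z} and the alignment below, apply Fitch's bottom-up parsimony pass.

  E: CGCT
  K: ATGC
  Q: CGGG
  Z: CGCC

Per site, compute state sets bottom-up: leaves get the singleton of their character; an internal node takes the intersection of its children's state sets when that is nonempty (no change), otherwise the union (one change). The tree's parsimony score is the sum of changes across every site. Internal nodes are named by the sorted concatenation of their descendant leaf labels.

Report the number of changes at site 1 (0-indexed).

1

site 0, node EK: E={C} ∪ K={A} → {A,C} (+1)
site 0, node QZ: Q={C} ∩ Z={C} → {C} (+0)
site 0, node EKQZ: EK={A,C} ∩ QZ={C} → {C} (+0)
site 1, node EK: E={G} ∪ K={T} → {G,T} (+1)
site 1, node QZ: Q={G} ∩ Z={G} → {G} (+0)
site 1, node EKQZ: EK={G,T} ∩ QZ={G} → {G} (+0)
site 2, node EK: E={C} ∪ K={G} → {C,G} (+1)
site 2, node QZ: Q={G} ∪ Z={C} → {C,G} (+1)
site 2, node EKQZ: EK={C,G} ∩ QZ={C,G} → {C,G} (+0)
site 3, node EK: E={T} ∪ K={C} → {C,T} (+1)
site 3, node QZ: Q={G} ∪ Z={C} → {C,G} (+1)
site 3, node EKQZ: EK={C,T} ∩ QZ={C,G} → {C} (+0)
per-site changes: [1, 1, 2, 2]; total = 6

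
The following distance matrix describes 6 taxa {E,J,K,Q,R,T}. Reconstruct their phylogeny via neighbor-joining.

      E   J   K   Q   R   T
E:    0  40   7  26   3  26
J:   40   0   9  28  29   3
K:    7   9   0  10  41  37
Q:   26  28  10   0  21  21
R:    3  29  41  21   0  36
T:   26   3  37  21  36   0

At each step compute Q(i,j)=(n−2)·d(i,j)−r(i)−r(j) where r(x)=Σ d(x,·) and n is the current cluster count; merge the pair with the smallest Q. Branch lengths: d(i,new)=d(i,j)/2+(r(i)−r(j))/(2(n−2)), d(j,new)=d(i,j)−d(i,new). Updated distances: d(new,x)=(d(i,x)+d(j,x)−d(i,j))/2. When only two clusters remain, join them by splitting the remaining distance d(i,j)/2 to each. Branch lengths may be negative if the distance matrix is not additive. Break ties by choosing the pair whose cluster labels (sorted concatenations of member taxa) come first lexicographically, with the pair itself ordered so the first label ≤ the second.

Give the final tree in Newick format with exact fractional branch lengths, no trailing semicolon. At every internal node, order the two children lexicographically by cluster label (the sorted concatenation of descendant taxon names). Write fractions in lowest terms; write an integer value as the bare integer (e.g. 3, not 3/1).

1. join E+R (d=3, Q=-220) ⇒ ER; edges |E|=-2, |R|=5
  updated: d(ER,J)=33, d(ER,K)=45/2, d(ER,Q)=22, d(ER,T)=59/2
2. join J+T (d=3, Q=-309/2) ⇒ JT; edges |J|=-17/12, |T|=53/12
  updated: d(ER,JT)=119/4, d(JT,K)=43/2, d(JT,Q)=23
3. join ER+JT (d=119/4, Q=-89) ⇒ EJRT; edges |ER|=119/8, |JT|=119/8
  updated: d(EJRT,K)=57/8, d(EJRT,Q)=61/8
4. join EJRT+K (d=57/8, Q=-99/4) ⇒ EJKRT; edges |EJRT|=19/8, |K|=19/4
  updated: d(EJKRT,Q)=21/4
5. join EJKRT+Q (d=21/4) ⇒ EJKQRT; edges |EJKRT|=21/8, |Q|=21/8
final tree: ((((E:-2,R:5):119/8,(J:-17/12,T:53/12):119/8):19/8,K:19/4):21/8,Q:21/8)
total length: 385/8

((((E:-2,R:5):119/8,(J:-17/12,T:53/12):119/8):19/8,K:19/4):21/8,Q:21/8)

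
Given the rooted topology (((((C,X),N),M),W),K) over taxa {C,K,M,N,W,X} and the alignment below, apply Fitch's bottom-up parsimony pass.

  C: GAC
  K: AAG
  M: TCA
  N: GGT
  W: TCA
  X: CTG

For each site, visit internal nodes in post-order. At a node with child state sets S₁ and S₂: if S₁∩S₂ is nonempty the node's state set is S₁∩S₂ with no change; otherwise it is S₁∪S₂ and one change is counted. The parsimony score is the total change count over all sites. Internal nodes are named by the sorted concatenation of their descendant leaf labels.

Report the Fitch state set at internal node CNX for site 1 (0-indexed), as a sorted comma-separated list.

CX@0: {G} ∪ {C} = {C,G} (union, +1)
CNX@0: {C,G} ∩ {G} = {G} (intersection, +0)
CMNX@0: {G} ∪ {T} = {G,T} (union, +1)
CMNWX@0: {G,T} ∩ {T} = {T} (intersection, +0)
CKMNWX@0: {T} ∪ {A} = {A,T} (union, +1)
CX@1: {A} ∪ {T} = {A,T} (union, +1)
CNX@1: {A,T} ∪ {G} = {A,G,T} (union, +1)
CMNX@1: {A,G,T} ∪ {C} = {A,C,G,T} (union, +1)
CMNWX@1: {A,C,G,T} ∩ {C} = {C} (intersection, +0)
CKMNWX@1: {C} ∪ {A} = {A,C} (union, +1)
CX@2: {C} ∪ {G} = {C,G} (union, +1)
CNX@2: {C,G} ∪ {T} = {C,G,T} (union, +1)
CMNX@2: {C,G,T} ∪ {A} = {A,C,G,T} (union, +1)
CMNWX@2: {A,C,G,T} ∩ {A} = {A} (intersection, +0)
CKMNWX@2: {A} ∪ {G} = {A,G} (union, +1)
per-site changes: [3, 4, 4]; total = 11

A,G,T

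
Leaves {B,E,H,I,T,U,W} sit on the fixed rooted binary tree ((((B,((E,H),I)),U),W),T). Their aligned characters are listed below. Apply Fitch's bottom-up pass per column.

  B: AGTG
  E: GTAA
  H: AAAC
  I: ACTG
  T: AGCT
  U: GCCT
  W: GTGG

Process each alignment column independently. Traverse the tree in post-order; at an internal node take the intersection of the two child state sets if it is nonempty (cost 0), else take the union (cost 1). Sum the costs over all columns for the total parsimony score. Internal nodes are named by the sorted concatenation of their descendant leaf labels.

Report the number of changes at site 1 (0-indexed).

site 0, node EH: E={G} ∪ H={A} → {A,G} (+1)
site 0, node EHI: EH={A,G} ∩ I={A} → {A} (+0)
site 0, node BEHI: B={A} ∩ EHI={A} → {A} (+0)
site 0, node BEHIU: BEHI={A} ∪ U={G} → {A,G} (+1)
site 0, node BEHIUW: BEHIU={A,G} ∩ W={G} → {G} (+0)
site 0, node BEHITUW: BEHIUW={G} ∪ T={A} → {A,G} (+1)
site 1, node EH: E={T} ∪ H={A} → {A,T} (+1)
site 1, node EHI: EH={A,T} ∪ I={C} → {A,C,T} (+1)
site 1, node BEHI: B={G} ∪ EHI={A,C,T} → {A,C,G,T} (+1)
site 1, node BEHIU: BEHI={A,C,G,T} ∩ U={C} → {C} (+0)
site 1, node BEHIUW: BEHIU={C} ∪ W={T} → {C,T} (+1)
site 1, node BEHITUW: BEHIUW={C,T} ∪ T={G} → {C,G,T} (+1)
site 2, node EH: E={A} ∩ H={A} → {A} (+0)
site 2, node EHI: EH={A} ∪ I={T} → {A,T} (+1)
site 2, node BEHI: B={T} ∩ EHI={A,T} → {T} (+0)
site 2, node BEHIU: BEHI={T} ∪ U={C} → {C,T} (+1)
site 2, node BEHIUW: BEHIU={C,T} ∪ W={G} → {C,G,T} (+1)
site 2, node BEHITUW: BEHIUW={C,G,T} ∩ T={C} → {C} (+0)
site 3, node EH: E={A} ∪ H={C} → {A,C} (+1)
site 3, node EHI: EH={A,C} ∪ I={G} → {A,C,G} (+1)
site 3, node BEHI: B={G} ∩ EHI={A,C,G} → {G} (+0)
site 3, node BEHIU: BEHI={G} ∪ U={T} → {G,T} (+1)
site 3, node BEHIUW: BEHIU={G,T} ∩ W={G} → {G} (+0)
site 3, node BEHITUW: BEHIUW={G} ∪ T={T} → {G,T} (+1)
per-site changes: [3, 5, 3, 4]; total = 15

5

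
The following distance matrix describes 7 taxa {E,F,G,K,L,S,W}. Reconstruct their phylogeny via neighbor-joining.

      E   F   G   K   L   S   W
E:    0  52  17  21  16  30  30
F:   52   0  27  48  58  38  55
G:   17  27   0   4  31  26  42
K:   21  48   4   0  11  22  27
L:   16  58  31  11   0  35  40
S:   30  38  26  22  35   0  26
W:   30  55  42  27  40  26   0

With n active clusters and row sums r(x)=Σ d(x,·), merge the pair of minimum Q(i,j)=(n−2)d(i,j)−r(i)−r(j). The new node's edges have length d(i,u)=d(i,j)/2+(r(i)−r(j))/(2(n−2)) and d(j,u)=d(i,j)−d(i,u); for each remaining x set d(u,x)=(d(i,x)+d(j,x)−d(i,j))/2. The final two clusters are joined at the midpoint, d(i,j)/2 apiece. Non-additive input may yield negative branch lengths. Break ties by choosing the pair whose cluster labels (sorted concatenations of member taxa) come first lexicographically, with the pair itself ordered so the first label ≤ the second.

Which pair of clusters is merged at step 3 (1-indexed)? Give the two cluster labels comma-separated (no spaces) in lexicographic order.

step 1: merge (F,G) at d=27, Q=-290; branch lengths F→133/5, G→2/5; new cluster FG
  updated: d(E,FG)=21, d(FG,K)=25/2, d(FG,L)=31, d(FG,S)=37/2, d(FG,W)=35
step 2: merge (E,L) at d=16, Q=-187; branch lengths E→49/8, L→79/8; new cluster EL
  updated: d(EL,FG)=18, d(EL,K)=8, d(EL,S)=49/2, d(EL,W)=27
step 3: merge (S,W) at d=26, Q=-128; branch lengths S→9, W→17; new cluster SW
  updated: d(EL,SW)=51/4, d(FG,SW)=55/4, d(K,SW)=23/2
step 4: merge (EL,K) at d=8, Q=-219/4; branch lengths EL→91/16, K→37/16; new cluster EKL
  updated: d(EKL,FG)=45/4, d(EKL,SW)=65/8
step 5: merge (EKL,FG) at d=45/4, Q=-265/8; branch lengths EKL→45/16, FG→135/16; new cluster EFGKL
  updated: d(EFGKL,SW)=85/16
step 6: merge (EFGKL,SW) at d=85/16; branch lengths EFGKL→85/32, SW→85/32; new cluster EFGKLSW
final tree: ((((E:49/8,L:79/8):91/16,K:37/16):45/16,(F:133/5,G:2/5):135/16):85/32,(S:9,W:17):85/32)
total length: 1497/16

S,W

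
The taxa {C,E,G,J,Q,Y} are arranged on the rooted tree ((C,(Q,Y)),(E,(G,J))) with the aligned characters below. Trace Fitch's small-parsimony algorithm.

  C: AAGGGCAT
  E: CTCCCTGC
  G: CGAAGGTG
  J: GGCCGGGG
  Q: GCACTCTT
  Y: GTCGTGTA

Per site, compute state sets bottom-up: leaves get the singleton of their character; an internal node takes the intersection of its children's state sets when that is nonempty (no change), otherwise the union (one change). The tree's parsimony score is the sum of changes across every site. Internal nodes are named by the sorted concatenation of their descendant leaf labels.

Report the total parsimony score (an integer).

QY@0: {G} ∩ {G} = {G} (intersection, +0)
CQY@0: {A} ∪ {G} = {A,G} (union, +1)
GJ@0: {C} ∪ {G} = {C,G} (union, +1)
EGJ@0: {C} ∩ {C,G} = {C} (intersection, +0)
CEGJQY@0: {A,G} ∪ {C} = {A,C,G} (union, +1)
QY@1: {C} ∪ {T} = {C,T} (union, +1)
CQY@1: {A} ∪ {C,T} = {A,C,T} (union, +1)
GJ@1: {G} ∩ {G} = {G} (intersection, +0)
EGJ@1: {T} ∪ {G} = {G,T} (union, +1)
CEGJQY@1: {A,C,T} ∩ {G,T} = {T} (intersection, +0)
QY@2: {A} ∪ {C} = {A,C} (union, +1)
CQY@2: {G} ∪ {A,C} = {A,C,G} (union, +1)
GJ@2: {A} ∪ {C} = {A,C} (union, +1)
EGJ@2: {C} ∩ {A,C} = {C} (intersection, +0)
CEGJQY@2: {A,C,G} ∩ {C} = {C} (intersection, +0)
QY@3: {C} ∪ {G} = {C,G} (union, +1)
CQY@3: {G} ∩ {C,G} = {G} (intersection, +0)
GJ@3: {A} ∪ {C} = {A,C} (union, +1)
EGJ@3: {C} ∩ {A,C} = {C} (intersection, +0)
CEGJQY@3: {G} ∪ {C} = {C,G} (union, +1)
QY@4: {T} ∩ {T} = {T} (intersection, +0)
CQY@4: {G} ∪ {T} = {G,T} (union, +1)
GJ@4: {G} ∩ {G} = {G} (intersection, +0)
EGJ@4: {C} ∪ {G} = {C,G} (union, +1)
CEGJQY@4: {G,T} ∩ {C,G} = {G} (intersection, +0)
QY@5: {C} ∪ {G} = {C,G} (union, +1)
CQY@5: {C} ∩ {C,G} = {C} (intersection, +0)
GJ@5: {G} ∩ {G} = {G} (intersection, +0)
EGJ@5: {T} ∪ {G} = {G,T} (union, +1)
CEGJQY@5: {C} ∪ {G,T} = {C,G,T} (union, +1)
QY@6: {T} ∩ {T} = {T} (intersection, +0)
CQY@6: {A} ∪ {T} = {A,T} (union, +1)
GJ@6: {T} ∪ {G} = {G,T} (union, +1)
EGJ@6: {G} ∩ {G,T} = {G} (intersection, +0)
CEGJQY@6: {A,T} ∪ {G} = {A,G,T} (union, +1)
QY@7: {T} ∪ {A} = {A,T} (union, +1)
CQY@7: {T} ∩ {A,T} = {T} (intersection, +0)
GJ@7: {G} ∩ {G} = {G} (intersection, +0)
EGJ@7: {C} ∪ {G} = {C,G} (union, +1)
CEGJQY@7: {T} ∪ {C,G} = {C,G,T} (union, +1)
per-site changes: [3, 3, 3, 3, 2, 3, 3, 3]; total = 23

23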